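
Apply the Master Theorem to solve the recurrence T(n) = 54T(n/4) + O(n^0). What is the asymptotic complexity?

Master Theorem for T(n) = 54T(n/4) + O(n^0):

a = 54, b = 4, c = 0
log_b(a) = log_4(54) = 2.8774

Case 1: c = 0 < log_4(54) = 2.8774
T(n) = O(n^(log_4 54))

For T(n) = 54T(n/4) + O(n^0): log_4(54) = 2.8774. This is Case 1 of the Master Theorem (c < log_b(a), work dominated by leaves), giving O(n^(log_4 54)).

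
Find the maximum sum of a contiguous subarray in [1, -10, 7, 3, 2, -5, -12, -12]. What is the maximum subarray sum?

Using Kadane's algorithm on [1, -10, 7, 3, 2, -5, -12, -12]:

Scanning through the array:
Position 1 (value -10): max_ending_here = -9, max_so_far = 1
Position 2 (value 7): max_ending_here = 7, max_so_far = 7
Position 3 (value 3): max_ending_here = 10, max_so_far = 10
Position 4 (value 2): max_ending_here = 12, max_so_far = 12
Position 5 (value -5): max_ending_here = 7, max_so_far = 12
Position 6 (value -12): max_ending_here = -5, max_so_far = 12
Position 7 (value -12): max_ending_here = -12, max_so_far = 12

Maximum subarray: [7, 3, 2]
Maximum sum: 12

The maximum subarray is [7, 3, 2] with sum 12. This subarray runs from index 2 to index 4.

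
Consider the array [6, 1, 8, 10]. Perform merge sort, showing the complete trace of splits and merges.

Merge sort trace:

Split: [6, 1, 8, 10] -> [6, 1] and [8, 10]
  Split: [6, 1] -> [6] and [1]
  Merge: [6] + [1] -> [1, 6]
  Split: [8, 10] -> [8] and [10]
  Merge: [8] + [10] -> [8, 10]
Merge: [1, 6] + [8, 10] -> [1, 6, 8, 10]

Final sorted array: [1, 6, 8, 10]

The merge sort proceeds by recursively splitting the array and merging sorted halves.
After all merges, the sorted array is [1, 6, 8, 10].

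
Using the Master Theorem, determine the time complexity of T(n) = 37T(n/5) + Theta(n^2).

Master Theorem for T(n) = 37T(n/5) + O(n^2):

a = 37, b = 5, c = 2
log_b(a) = log_5(37) = 2.2436

Case 1: c = 2 < log_5(37) = 2.2436
T(n) = O(n^(log_5 37))

For T(n) = 37T(n/5) + O(n^2): log_5(37) = 2.2436. This is Case 1 of the Master Theorem (c < log_b(a), work dominated by leaves), giving O(n^(log_5 37)).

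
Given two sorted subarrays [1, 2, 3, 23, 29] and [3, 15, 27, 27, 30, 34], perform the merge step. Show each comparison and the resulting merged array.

Merging process:

Compare 1 vs 3: take 1 from left. Merged: [1]
Compare 2 vs 3: take 2 from left. Merged: [1, 2]
Compare 3 vs 3: take 3 from left. Merged: [1, 2, 3]
Compare 23 vs 3: take 3 from right. Merged: [1, 2, 3, 3]
Compare 23 vs 15: take 15 from right. Merged: [1, 2, 3, 3, 15]
Compare 23 vs 27: take 23 from left. Merged: [1, 2, 3, 3, 15, 23]
Compare 29 vs 27: take 27 from right. Merged: [1, 2, 3, 3, 15, 23, 27]
Compare 29 vs 27: take 27 from right. Merged: [1, 2, 3, 3, 15, 23, 27, 27]
Compare 29 vs 30: take 29 from left. Merged: [1, 2, 3, 3, 15, 23, 27, 27, 29]
Append remaining from right: [30, 34]. Merged: [1, 2, 3, 3, 15, 23, 27, 27, 29, 30, 34]

Final merged array: [1, 2, 3, 3, 15, 23, 27, 27, 29, 30, 34]
Total comparisons: 9

The merged array is [1, 2, 3, 3, 15, 23, 27, 27, 29, 30, 34], requiring 9 comparisons. The merge step runs in O(n) time where n is the total number of elements.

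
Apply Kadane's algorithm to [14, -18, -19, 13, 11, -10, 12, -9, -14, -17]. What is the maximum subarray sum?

Using Kadane's algorithm on [14, -18, -19, 13, 11, -10, 12, -9, -14, -17]:

Scanning through the array:
Position 1 (value -18): max_ending_here = -4, max_so_far = 14
Position 2 (value -19): max_ending_here = -19, max_so_far = 14
Position 3 (value 13): max_ending_here = 13, max_so_far = 14
Position 4 (value 11): max_ending_here = 24, max_so_far = 24
Position 5 (value -10): max_ending_here = 14, max_so_far = 24
Position 6 (value 12): max_ending_here = 26, max_so_far = 26
Position 7 (value -9): max_ending_here = 17, max_so_far = 26
Position 8 (value -14): max_ending_here = 3, max_so_far = 26
Position 9 (value -17): max_ending_here = -14, max_so_far = 26

Maximum subarray: [13, 11, -10, 12]
Maximum sum: 26

The maximum subarray is [13, 11, -10, 12] with sum 26. This subarray runs from index 3 to index 6.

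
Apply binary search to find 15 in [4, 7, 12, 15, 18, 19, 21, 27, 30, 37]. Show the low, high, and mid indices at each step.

Binary search for 15 in [4, 7, 12, 15, 18, 19, 21, 27, 30, 37]:

lo=0, hi=9, mid=4, arr[mid]=18 -> 18 > 15, search left half
lo=0, hi=3, mid=1, arr[mid]=7 -> 7 < 15, search right half
lo=2, hi=3, mid=2, arr[mid]=12 -> 12 < 15, search right half
lo=3, hi=3, mid=3, arr[mid]=15 -> Found target at index 3!

Binary search finds 15 at index 3 after 4 comparisons. The search repeatedly halves the search space by comparing with the middle element.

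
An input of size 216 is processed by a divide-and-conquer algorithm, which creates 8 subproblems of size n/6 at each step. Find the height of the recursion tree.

For divide and conquer with division factor 6:

Problem sizes at each level:
Level 0: 216
Level 1: 36
Level 2: 6
Level 3: 1

The root is level 0 and the size-1 base case is level 3 (the tree spans levels 0 through 3, i.e. 4 levels counting the root), so the depth is the number of divisions: log_6(216) = 3

The recursion tree depth is log_6(216) = 3. At each level, the problem size is divided by 6, so it takes 3 divisions to reduce to a base case of size 1. The algorithm makes 8 recursive calls at each level.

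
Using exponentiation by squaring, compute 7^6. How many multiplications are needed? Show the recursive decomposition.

Computing 7^6 by squaring (build up from 7^1; each line after the first costs one multiplication):

7^1 = 7
7^2 = (7^1)^2 = 7^2 = 49
7^3 = 7 * 7^2 = 7 * 49 = 343
7^6 = (7^3)^2 = 343^2 = 117649

Result: 117649
Multiplications needed: 3 (3 lines after 7^1)

7^6 = 117649. Using exponentiation by squaring, this requires 3 multiplications. The key idea: if the exponent is even, square the half-power; if odd, multiply by the base once.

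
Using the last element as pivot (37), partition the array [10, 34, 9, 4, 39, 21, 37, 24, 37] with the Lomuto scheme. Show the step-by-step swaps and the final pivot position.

Lomuto partition with pivot = 37:

Initial array: [10, 34, 9, 4, 39, 21, 37, 24, 37]

arr[0]=10 <= 37: swap with position 0, array becomes [10, 34, 9, 4, 39, 21, 37, 24, 37]
arr[1]=34 <= 37: swap with position 1, array becomes [10, 34, 9, 4, 39, 21, 37, 24, 37]
arr[2]=9 <= 37: swap with position 2, array becomes [10, 34, 9, 4, 39, 21, 37, 24, 37]
arr[3]=4 <= 37: swap with position 3, array becomes [10, 34, 9, 4, 39, 21, 37, 24, 37]
arr[4]=39 > 37: no swap
arr[5]=21 <= 37: swap with position 4, array becomes [10, 34, 9, 4, 21, 39, 37, 24, 37]
arr[6]=37 <= 37: swap with position 5, array becomes [10, 34, 9, 4, 21, 37, 39, 24, 37]
arr[7]=24 <= 37: swap with position 6, array becomes [10, 34, 9, 4, 21, 37, 24, 39, 37]

Place pivot at position 7: [10, 34, 9, 4, 21, 37, 24, 37, 39]
Pivot position: 7

After partitioning with pivot 37, the array becomes [10, 34, 9, 4, 21, 37, 24, 37, 39]. The pivot is placed at index 7. All elements to the left of the pivot are <= 37, and all elements to the right are > 37.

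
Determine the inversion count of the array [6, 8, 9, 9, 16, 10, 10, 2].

Finding inversions in [6, 8, 9, 9, 16, 10, 10, 2]:

(0, 7): arr[0]=6 > arr[7]=2
(1, 7): arr[1]=8 > arr[7]=2
(2, 7): arr[2]=9 > arr[7]=2
(3, 7): arr[3]=9 > arr[7]=2
(4, 5): arr[4]=16 > arr[5]=10
(4, 6): arr[4]=16 > arr[6]=10
(4, 7): arr[4]=16 > arr[7]=2
(5, 7): arr[5]=10 > arr[7]=2
(6, 7): arr[6]=10 > arr[7]=2

Total inversions: 9

The array has 9 inversion(s): (0,7), (1,7), (2,7), (3,7), (4,5), (4,6), (4,7), (5,7), (6,7). Each pair (i,j) satisfies i < j and arr[i] > arr[j].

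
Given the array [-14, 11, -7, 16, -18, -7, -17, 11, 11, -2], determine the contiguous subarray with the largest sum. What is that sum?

Using Kadane's algorithm on [-14, 11, -7, 16, -18, -7, -17, 11, 11, -2]:

Scanning through the array:
Position 1 (value 11): max_ending_here = 11, max_so_far = 11
Position 2 (value -7): max_ending_here = 4, max_so_far = 11
Position 3 (value 16): max_ending_here = 20, max_so_far = 20
Position 4 (value -18): max_ending_here = 2, max_so_far = 20
Position 5 (value -7): max_ending_here = -5, max_so_far = 20
Position 6 (value -17): max_ending_here = -17, max_so_far = 20
Position 7 (value 11): max_ending_here = 11, max_so_far = 20
Position 8 (value 11): max_ending_here = 22, max_so_far = 22
Position 9 (value -2): max_ending_here = 20, max_so_far = 22

Maximum subarray: [11, 11]
Maximum sum: 22

The maximum subarray is [11, 11] with sum 22. This subarray runs from index 7 to index 8.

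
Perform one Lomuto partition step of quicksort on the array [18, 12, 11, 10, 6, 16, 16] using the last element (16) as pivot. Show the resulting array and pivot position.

Lomuto partition with pivot = 16:

Initial array: [18, 12, 11, 10, 6, 16, 16]

arr[0]=18 > 16: no swap
arr[1]=12 <= 16: swap with position 0, array becomes [12, 18, 11, 10, 6, 16, 16]
arr[2]=11 <= 16: swap with position 1, array becomes [12, 11, 18, 10, 6, 16, 16]
arr[3]=10 <= 16: swap with position 2, array becomes [12, 11, 10, 18, 6, 16, 16]
arr[4]=6 <= 16: swap with position 3, array becomes [12, 11, 10, 6, 18, 16, 16]
arr[5]=16 <= 16: swap with position 4, array becomes [12, 11, 10, 6, 16, 18, 16]

Place pivot at position 5: [12, 11, 10, 6, 16, 16, 18]
Pivot position: 5

After partitioning with pivot 16, the array becomes [12, 11, 10, 6, 16, 16, 18]. The pivot is placed at index 5. All elements to the left of the pivot are <= 16, and all elements to the right are > 16.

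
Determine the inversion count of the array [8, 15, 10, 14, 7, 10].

Finding inversions in [8, 15, 10, 14, 7, 10]:

(0, 4): arr[0]=8 > arr[4]=7
(1, 2): arr[1]=15 > arr[2]=10
(1, 3): arr[1]=15 > arr[3]=14
(1, 4): arr[1]=15 > arr[4]=7
(1, 5): arr[1]=15 > arr[5]=10
(2, 4): arr[2]=10 > arr[4]=7
(3, 4): arr[3]=14 > arr[4]=7
(3, 5): arr[3]=14 > arr[5]=10

Total inversions: 8

The array has 8 inversion(s): (0,4), (1,2), (1,3), (1,4), (1,5), (2,4), (3,4), (3,5). Each pair (i,j) satisfies i < j and arr[i] > arr[j].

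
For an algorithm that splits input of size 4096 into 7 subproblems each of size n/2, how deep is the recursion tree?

For divide and conquer with division factor 2:

Problem sizes at each level:
Level 0: 4096
Level 1: 2048
Level 2: 1024
Level 3: 512
Level 4: 256
Level 5: 128
Level 6: 64
Level 7: 32
Level 8: 16
Level 9: 8
Level 10: 4
Level 11: 2
Level 12: 1

The root is level 0 and the size-1 base case is level 12 (the tree spans levels 0 through 12, i.e. 13 levels counting the root), so the depth is the number of divisions: log_2(4096) = 12

The recursion tree depth is log_2(4096) = 12. At each level, the problem size is divided by 2, so it takes 12 divisions to reduce to a base case of size 1. The algorithm makes 7 recursive calls at each level.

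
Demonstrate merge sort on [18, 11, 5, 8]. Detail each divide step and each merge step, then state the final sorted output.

Merge sort trace:

Split: [18, 11, 5, 8] -> [18, 11] and [5, 8]
  Split: [18, 11] -> [18] and [11]
  Merge: [18] + [11] -> [11, 18]
  Split: [5, 8] -> [5] and [8]
  Merge: [5] + [8] -> [5, 8]
Merge: [11, 18] + [5, 8] -> [5, 8, 11, 18]

Final sorted array: [5, 8, 11, 18]

The merge sort proceeds by recursively splitting the array and merging sorted halves.
After all merges, the sorted array is [5, 8, 11, 18].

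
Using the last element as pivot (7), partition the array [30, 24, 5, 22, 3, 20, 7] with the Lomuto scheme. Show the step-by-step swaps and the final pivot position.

Lomuto partition with pivot = 7:

Initial array: [30, 24, 5, 22, 3, 20, 7]

arr[0]=30 > 7: no swap
arr[1]=24 > 7: no swap
arr[2]=5 <= 7: swap with position 0, array becomes [5, 24, 30, 22, 3, 20, 7]
arr[3]=22 > 7: no swap
arr[4]=3 <= 7: swap with position 1, array becomes [5, 3, 30, 22, 24, 20, 7]
arr[5]=20 > 7: no swap

Place pivot at position 2: [5, 3, 7, 22, 24, 20, 30]
Pivot position: 2

After partitioning with pivot 7, the array becomes [5, 3, 7, 22, 24, 20, 30]. The pivot is placed at index 2. All elements to the left of the pivot are <= 7, and all elements to the right are > 7.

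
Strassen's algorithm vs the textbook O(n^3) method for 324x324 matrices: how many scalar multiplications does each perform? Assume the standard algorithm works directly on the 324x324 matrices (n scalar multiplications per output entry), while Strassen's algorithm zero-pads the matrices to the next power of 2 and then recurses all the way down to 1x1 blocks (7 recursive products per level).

Matrix multiplication for 324x324 matrices:

Strassen's algorithm requires power-of-2 dimensions. Pad 324x324 to 512x512 (next power of 2).

Standard algorithm: 324^3 = 34012224 multiplications
Strassen's algorithm: 7^(log2(512)) = 7^9 = 40353607 multiplications
Difference: 34012224 - 40353607 = -6341383 (Strassen uses MORE here due to padding overhead — for small or just-over-power-of-2 n, padding can outweigh the per-level savings)

Standard: 34012224 multiplications (324^3). Strassen: 40353607 multiplications (7^9, after padding to 512x512). Strassen reduces 8 recursive multiplications to 7 at each level.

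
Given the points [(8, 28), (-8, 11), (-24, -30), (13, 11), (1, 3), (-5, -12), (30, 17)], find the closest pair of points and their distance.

Computing all pairwise distances among 7 points:

d((8, 28), (-8, 11)) = 23.3452
d((8, 28), (-24, -30)) = 66.242
d((8, 28), (13, 11)) = 17.72
d((8, 28), (1, 3)) = 25.9615
d((8, 28), (-5, -12)) = 42.0595
d((8, 28), (30, 17)) = 24.5967
d((-8, 11), (-24, -30)) = 44.0114
d((-8, 11), (13, 11)) = 21.0
d((-8, 11), (1, 3)) = 12.0416 <-- minimum
d((-8, 11), (-5, -12)) = 23.1948
d((-8, 11), (30, 17)) = 38.4708
d((-24, -30), (13, 11)) = 55.2268
d((-24, -30), (1, 3)) = 41.4005
d((-24, -30), (-5, -12)) = 26.1725
d((-24, -30), (30, 17)) = 71.5891
d((13, 11), (1, 3)) = 14.4222
d((13, 11), (-5, -12)) = 29.2062
d((13, 11), (30, 17)) = 18.0278
d((1, 3), (-5, -12)) = 16.1555
d((1, 3), (30, 17)) = 32.2025
d((-5, -12), (30, 17)) = 45.4533

Closest pair: (-8, 11) and (1, 3) with distance 12.0416

The closest pair is (-8, 11) and (1, 3) with Euclidean distance 12.0416. For 7 points, brute-force pairwise comparison is shown above. For large n, the divide-and-conquer algorithm (sort by x, recurse on halves, check the dividing strip) achieves O(n log n).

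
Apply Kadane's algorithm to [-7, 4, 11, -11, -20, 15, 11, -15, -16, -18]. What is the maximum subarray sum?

Using Kadane's algorithm on [-7, 4, 11, -11, -20, 15, 11, -15, -16, -18]:

Scanning through the array:
Position 1 (value 4): max_ending_here = 4, max_so_far = 4
Position 2 (value 11): max_ending_here = 15, max_so_far = 15
Position 3 (value -11): max_ending_here = 4, max_so_far = 15
Position 4 (value -20): max_ending_here = -16, max_so_far = 15
Position 5 (value 15): max_ending_here = 15, max_so_far = 15
Position 6 (value 11): max_ending_here = 26, max_so_far = 26
Position 7 (value -15): max_ending_here = 11, max_so_far = 26
Position 8 (value -16): max_ending_here = -5, max_so_far = 26
Position 9 (value -18): max_ending_here = -18, max_so_far = 26

Maximum subarray: [15, 11]
Maximum sum: 26

The maximum subarray is [15, 11] with sum 26. This subarray runs from index 5 to index 6.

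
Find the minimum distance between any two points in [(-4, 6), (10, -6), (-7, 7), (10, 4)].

Computing all pairwise distances among 4 points:

d((-4, 6), (10, -6)) = 18.4391
d((-4, 6), (-7, 7)) = 3.1623 <-- minimum
d((-4, 6), (10, 4)) = 14.1421
d((10, -6), (-7, 7)) = 21.4009
d((10, -6), (10, 4)) = 10.0
d((-7, 7), (10, 4)) = 17.2627

Closest pair: (-4, 6) and (-7, 7) with distance 3.1623

The closest pair is (-4, 6) and (-7, 7) with Euclidean distance 3.1623. For 4 points, brute-force pairwise comparison is shown above. For large n, the divide-and-conquer algorithm (sort by x, recurse on halves, check the dividing strip) achieves O(n log n).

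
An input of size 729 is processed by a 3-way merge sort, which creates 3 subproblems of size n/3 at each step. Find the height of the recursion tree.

For divide and conquer with division factor 3:

Problem sizes at each level:
Level 0: 729
Level 1: 243
Level 2: 81
Level 3: 27
Level 4: 9
Level 5: 3
Level 6: 1

The root is level 0 and the size-1 base case is level 6 (the tree spans levels 0 through 6, i.e. 7 levels counting the root), so the depth is the number of divisions: log_3(729) = 6

The recursion tree depth is log_3(729) = 6. At each level, the problem size is divided by 3, so it takes 6 divisions to reduce to a base case of size 1. The algorithm makes 3 recursive calls at each level.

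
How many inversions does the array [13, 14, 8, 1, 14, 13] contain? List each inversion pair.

Finding inversions in [13, 14, 8, 1, 14, 13]:

(0, 2): arr[0]=13 > arr[2]=8
(0, 3): arr[0]=13 > arr[3]=1
(1, 2): arr[1]=14 > arr[2]=8
(1, 3): arr[1]=14 > arr[3]=1
(1, 5): arr[1]=14 > arr[5]=13
(2, 3): arr[2]=8 > arr[3]=1
(4, 5): arr[4]=14 > arr[5]=13

Total inversions: 7

The array has 7 inversion(s): (0,2), (0,3), (1,2), (1,3), (1,5), (2,3), (4,5). Each pair (i,j) satisfies i < j and arr[i] > arr[j].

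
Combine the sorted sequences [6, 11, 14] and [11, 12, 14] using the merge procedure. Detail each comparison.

Merging process:

Compare 6 vs 11: take 6 from left. Merged: [6]
Compare 11 vs 11: take 11 from left. Merged: [6, 11]
Compare 14 vs 11: take 11 from right. Merged: [6, 11, 11]
Compare 14 vs 12: take 12 from right. Merged: [6, 11, 11, 12]
Compare 14 vs 14: take 14 from left. Merged: [6, 11, 11, 12, 14]
Append remaining from right: [14]. Merged: [6, 11, 11, 12, 14, 14]

Final merged array: [6, 11, 11, 12, 14, 14]
Total comparisons: 5

The merged array is [6, 11, 11, 12, 14, 14], requiring 5 comparisons. The merge step runs in O(n) time where n is the total number of elements.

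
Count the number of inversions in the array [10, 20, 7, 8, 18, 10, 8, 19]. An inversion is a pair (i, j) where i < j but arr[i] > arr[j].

Finding inversions in [10, 20, 7, 8, 18, 10, 8, 19]:

(0, 2): arr[0]=10 > arr[2]=7
(0, 3): arr[0]=10 > arr[3]=8
(0, 6): arr[0]=10 > arr[6]=8
(1, 2): arr[1]=20 > arr[2]=7
(1, 3): arr[1]=20 > arr[3]=8
(1, 4): arr[1]=20 > arr[4]=18
(1, 5): arr[1]=20 > arr[5]=10
(1, 6): arr[1]=20 > arr[6]=8
(1, 7): arr[1]=20 > arr[7]=19
(4, 5): arr[4]=18 > arr[5]=10
(4, 6): arr[4]=18 > arr[6]=8
(5, 6): arr[5]=10 > arr[6]=8

Total inversions: 12

The array has 12 inversion(s): (0,2), (0,3), (0,6), (1,2), (1,3), (1,4), (1,5), (1,6), (1,7), (4,5), (4,6), (5,6). Each pair (i,j) satisfies i < j and arr[i] > arr[j].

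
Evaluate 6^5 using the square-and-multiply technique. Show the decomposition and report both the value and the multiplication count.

Computing 6^5 by squaring (build up from 6^1; each line after the first costs one multiplication):

6^1 = 6
6^2 = (6^1)^2 = 6^2 = 36
6^4 = (6^2)^2 = 36^2 = 1296
6^5 = 6 * 6^4 = 6 * 1296 = 7776

Result: 7776
Multiplications needed: 3 (3 lines after 6^1)

6^5 = 7776. Using exponentiation by squaring, this requires 3 multiplications. The key idea: if the exponent is even, square the half-power; if odd, multiply by the base once.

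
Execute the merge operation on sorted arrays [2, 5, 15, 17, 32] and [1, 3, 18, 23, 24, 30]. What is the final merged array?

Merging process:

Compare 2 vs 1: take 1 from right. Merged: [1]
Compare 2 vs 3: take 2 from left. Merged: [1, 2]
Compare 5 vs 3: take 3 from right. Merged: [1, 2, 3]
Compare 5 vs 18: take 5 from left. Merged: [1, 2, 3, 5]
Compare 15 vs 18: take 15 from left. Merged: [1, 2, 3, 5, 15]
Compare 17 vs 18: take 17 from left. Merged: [1, 2, 3, 5, 15, 17]
Compare 32 vs 18: take 18 from right. Merged: [1, 2, 3, 5, 15, 17, 18]
Compare 32 vs 23: take 23 from right. Merged: [1, 2, 3, 5, 15, 17, 18, 23]
Compare 32 vs 24: take 24 from right. Merged: [1, 2, 3, 5, 15, 17, 18, 23, 24]
Compare 32 vs 30: take 30 from right. Merged: [1, 2, 3, 5, 15, 17, 18, 23, 24, 30]
Append remaining from left: [32]. Merged: [1, 2, 3, 5, 15, 17, 18, 23, 24, 30, 32]

Final merged array: [1, 2, 3, 5, 15, 17, 18, 23, 24, 30, 32]
Total comparisons: 10

The merged array is [1, 2, 3, 5, 15, 17, 18, 23, 24, 30, 32], requiring 10 comparisons. The merge step runs in O(n) time where n is the total number of elements.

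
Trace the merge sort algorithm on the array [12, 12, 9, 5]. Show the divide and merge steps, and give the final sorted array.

Merge sort trace:

Split: [12, 12, 9, 5] -> [12, 12] and [9, 5]
  Split: [12, 12] -> [12] and [12]
  Merge: [12] + [12] -> [12, 12]
  Split: [9, 5] -> [9] and [5]
  Merge: [9] + [5] -> [5, 9]
Merge: [12, 12] + [5, 9] -> [5, 9, 12, 12]

Final sorted array: [5, 9, 12, 12]

The merge sort proceeds by recursively splitting the array and merging sorted halves.
After all merges, the sorted array is [5, 9, 12, 12].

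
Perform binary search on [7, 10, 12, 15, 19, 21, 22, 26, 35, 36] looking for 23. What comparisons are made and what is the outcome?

Binary search for 23 in [7, 10, 12, 15, 19, 21, 22, 26, 35, 36]:

lo=0, hi=9, mid=4, arr[mid]=19 -> 19 < 23, search right half
lo=5, hi=9, mid=7, arr[mid]=26 -> 26 > 23, search left half
lo=5, hi=6, mid=5, arr[mid]=21 -> 21 < 23, search right half
lo=6, hi=6, mid=6, arr[mid]=22 -> 22 < 23, search right half
lo=7 > hi=6, target 23 not found

Binary search determines that 23 is not in the array after 4 comparisons. The search space was exhausted without finding the target.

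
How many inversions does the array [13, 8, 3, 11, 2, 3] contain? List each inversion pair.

Finding inversions in [13, 8, 3, 11, 2, 3]:

(0, 1): arr[0]=13 > arr[1]=8
(0, 2): arr[0]=13 > arr[2]=3
(0, 3): arr[0]=13 > arr[3]=11
(0, 4): arr[0]=13 > arr[4]=2
(0, 5): arr[0]=13 > arr[5]=3
(1, 2): arr[1]=8 > arr[2]=3
(1, 4): arr[1]=8 > arr[4]=2
(1, 5): arr[1]=8 > arr[5]=3
(2, 4): arr[2]=3 > arr[4]=2
(3, 4): arr[3]=11 > arr[4]=2
(3, 5): arr[3]=11 > arr[5]=3

Total inversions: 11

The array has 11 inversion(s): (0,1), (0,2), (0,3), (0,4), (0,5), (1,2), (1,4), (1,5), (2,4), (3,4), (3,5). Each pair (i,j) satisfies i < j and arr[i] > arr[j].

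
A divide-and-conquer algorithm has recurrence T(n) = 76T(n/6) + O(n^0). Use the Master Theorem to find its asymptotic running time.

Master Theorem for T(n) = 76T(n/6) + O(n^0):

a = 76, b = 6, c = 0
log_b(a) = log_6(76) = 2.4170

Case 1: c = 0 < log_6(76) = 2.4170
T(n) = O(n^(log_6 76))

For T(n) = 76T(n/6) + O(n^0): log_6(76) = 2.4170. This is Case 1 of the Master Theorem (c < log_b(a), work dominated by leaves), giving O(n^(log_6 76)).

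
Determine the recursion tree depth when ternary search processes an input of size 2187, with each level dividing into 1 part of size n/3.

For divide and conquer with division factor 3:

Problem sizes at each level:
Level 0: 2187
Level 1: 729
Level 2: 243
Level 3: 81
Level 4: 27
Level 5: 9
Level 6: 3
Level 7: 1

The root is level 0 and the size-1 base case is level 7 (the tree spans levels 0 through 7, i.e. 8 levels counting the root), so the depth is the number of divisions: log_3(2187) = 7

The recursion tree depth is log_3(2187) = 7. At each level, the problem size is divided by 3, so it takes 7 divisions to reduce to a base case of size 1. The algorithm makes 1 recursive call at each level.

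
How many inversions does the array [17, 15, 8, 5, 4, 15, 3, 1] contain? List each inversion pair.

Finding inversions in [17, 15, 8, 5, 4, 15, 3, 1]:

(0, 1): arr[0]=17 > arr[1]=15
(0, 2): arr[0]=17 > arr[2]=8
(0, 3): arr[0]=17 > arr[3]=5
(0, 4): arr[0]=17 > arr[4]=4
(0, 5): arr[0]=17 > arr[5]=15
(0, 6): arr[0]=17 > arr[6]=3
(0, 7): arr[0]=17 > arr[7]=1
(1, 2): arr[1]=15 > arr[2]=8
(1, 3): arr[1]=15 > arr[3]=5
(1, 4): arr[1]=15 > arr[4]=4
(1, 6): arr[1]=15 > arr[6]=3
(1, 7): arr[1]=15 > arr[7]=1
(2, 3): arr[2]=8 > arr[3]=5
(2, 4): arr[2]=8 > arr[4]=4
(2, 6): arr[2]=8 > arr[6]=3
(2, 7): arr[2]=8 > arr[7]=1
(3, 4): arr[3]=5 > arr[4]=4
(3, 6): arr[3]=5 > arr[6]=3
(3, 7): arr[3]=5 > arr[7]=1
(4, 6): arr[4]=4 > arr[6]=3
(4, 7): arr[4]=4 > arr[7]=1
(5, 6): arr[5]=15 > arr[6]=3
(5, 7): arr[5]=15 > arr[7]=1
(6, 7): arr[6]=3 > arr[7]=1

Total inversions: 24

The array has 24 inversion(s): (0,1), (0,2), (0,3), (0,4), (0,5), (0,6), (0,7), (1,2), (1,3), (1,4), (1,6), (1,7), (2,3), (2,4), (2,6), (2,7), (3,4), (3,6), (3,7), (4,6), (4,7), (5,6), (5,7), (6,7). Each pair (i,j) satisfies i < j and arr[i] > arr[j].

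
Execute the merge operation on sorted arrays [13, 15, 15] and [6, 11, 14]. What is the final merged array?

Merging process:

Compare 13 vs 6: take 6 from right. Merged: [6]
Compare 13 vs 11: take 11 from right. Merged: [6, 11]
Compare 13 vs 14: take 13 from left. Merged: [6, 11, 13]
Compare 15 vs 14: take 14 from right. Merged: [6, 11, 13, 14]
Append remaining from left: [15, 15]. Merged: [6, 11, 13, 14, 15, 15]

Final merged array: [6, 11, 13, 14, 15, 15]
Total comparisons: 4

The merged array is [6, 11, 13, 14, 15, 15], requiring 4 comparisons. The merge step runs in O(n) time where n is the total number of elements.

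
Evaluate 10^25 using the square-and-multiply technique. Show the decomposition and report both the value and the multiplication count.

Computing 10^25 by squaring (build up from 10^1; each line after the first costs one multiplication):

10^1 = 10
10^2 = (10^1)^2 = 10^2 = 100
10^3 = 10 * 10^2 = 10 * 100 = 1000
10^6 = (10^3)^2 = 1000^2 = 1000000
10^12 = (10^6)^2 = 1000000^2 = 1000000000000
10^24 = (10^12)^2 = 1000000000000^2 = 1000000000000000000000000
10^25 = 10 * 10^24 = 10 * 1000000000000000000000000 = 10000000000000000000000000

Result: 10000000000000000000000000
Multiplications needed: 6 (6 lines after 10^1)

10^25 = 10000000000000000000000000. Using exponentiation by squaring, this requires 6 multiplications. The key idea: if the exponent is even, square the half-power; if odd, multiply by the base once.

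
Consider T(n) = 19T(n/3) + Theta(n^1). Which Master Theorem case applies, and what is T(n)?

Master Theorem for T(n) = 19T(n/3) + O(n^1):

a = 19, b = 3, c = 1
log_b(a) = log_3(19) = 2.6801

Case 1: c = 1 < log_3(19) = 2.6801
T(n) = O(n^(log_3 19))

For T(n) = 19T(n/3) + O(n^1): log_3(19) = 2.6801. This is Case 1 of the Master Theorem (c < log_b(a), work dominated by leaves), giving O(n^(log_3 19)).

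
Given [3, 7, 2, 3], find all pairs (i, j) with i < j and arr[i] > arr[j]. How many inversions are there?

Finding inversions in [3, 7, 2, 3]:

(0, 2): arr[0]=3 > arr[2]=2
(1, 2): arr[1]=7 > arr[2]=2
(1, 3): arr[1]=7 > arr[3]=3

Total inversions: 3

The array has 3 inversion(s): (0,2), (1,2), (1,3). Each pair (i,j) satisfies i < j and arr[i] > arr[j].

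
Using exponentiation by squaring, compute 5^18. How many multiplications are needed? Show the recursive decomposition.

Computing 5^18 by squaring (build up from 5^1; each line after the first costs one multiplication):

5^1 = 5
5^2 = (5^1)^2 = 5^2 = 25
5^4 = (5^2)^2 = 25^2 = 625
5^8 = (5^4)^2 = 625^2 = 390625
5^9 = 5 * 5^8 = 5 * 390625 = 1953125
5^18 = (5^9)^2 = 1953125^2 = 3814697265625

Result: 3814697265625
Multiplications needed: 5 (5 lines after 5^1)

5^18 = 3814697265625. Using exponentiation by squaring, this requires 5 multiplications. The key idea: if the exponent is even, square the half-power; if odd, multiply by the base once.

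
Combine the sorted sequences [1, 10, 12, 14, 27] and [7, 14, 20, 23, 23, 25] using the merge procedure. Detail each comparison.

Merging process:

Compare 1 vs 7: take 1 from left. Merged: [1]
Compare 10 vs 7: take 7 from right. Merged: [1, 7]
Compare 10 vs 14: take 10 from left. Merged: [1, 7, 10]
Compare 12 vs 14: take 12 from left. Merged: [1, 7, 10, 12]
Compare 14 vs 14: take 14 from left. Merged: [1, 7, 10, 12, 14]
Compare 27 vs 14: take 14 from right. Merged: [1, 7, 10, 12, 14, 14]
Compare 27 vs 20: take 20 from right. Merged: [1, 7, 10, 12, 14, 14, 20]
Compare 27 vs 23: take 23 from right. Merged: [1, 7, 10, 12, 14, 14, 20, 23]
Compare 27 vs 23: take 23 from right. Merged: [1, 7, 10, 12, 14, 14, 20, 23, 23]
Compare 27 vs 25: take 25 from right. Merged: [1, 7, 10, 12, 14, 14, 20, 23, 23, 25]
Append remaining from left: [27]. Merged: [1, 7, 10, 12, 14, 14, 20, 23, 23, 25, 27]

Final merged array: [1, 7, 10, 12, 14, 14, 20, 23, 23, 25, 27]
Total comparisons: 10

The merged array is [1, 7, 10, 12, 14, 14, 20, 23, 23, 25, 27], requiring 10 comparisons. The merge step runs in O(n) time where n is the total number of elements.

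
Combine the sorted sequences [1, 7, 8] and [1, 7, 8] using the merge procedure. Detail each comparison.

Merging process:

Compare 1 vs 1: take 1 from left. Merged: [1]
Compare 7 vs 1: take 1 from right. Merged: [1, 1]
Compare 7 vs 7: take 7 from left. Merged: [1, 1, 7]
Compare 8 vs 7: take 7 from right. Merged: [1, 1, 7, 7]
Compare 8 vs 8: take 8 from left. Merged: [1, 1, 7, 7, 8]
Append remaining from right: [8]. Merged: [1, 1, 7, 7, 8, 8]

Final merged array: [1, 1, 7, 7, 8, 8]
Total comparisons: 5

The merged array is [1, 1, 7, 7, 8, 8], requiring 5 comparisons. The merge step runs in O(n) time where n is the total number of elements.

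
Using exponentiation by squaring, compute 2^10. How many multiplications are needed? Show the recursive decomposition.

Computing 2^10 by squaring (build up from 2^1; each line after the first costs one multiplication):

2^1 = 2
2^2 = (2^1)^2 = 2^2 = 4
2^4 = (2^2)^2 = 4^2 = 16
2^5 = 2 * 2^4 = 2 * 16 = 32
2^10 = (2^5)^2 = 32^2 = 1024

Result: 1024
Multiplications needed: 4 (4 lines after 2^1)

2^10 = 1024. Using exponentiation by squaring, this requires 4 multiplications. The key idea: if the exponent is even, square the half-power; if odd, multiply by the base once.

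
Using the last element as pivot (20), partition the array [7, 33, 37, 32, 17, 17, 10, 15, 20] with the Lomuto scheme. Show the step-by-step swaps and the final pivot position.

Lomuto partition with pivot = 20:

Initial array: [7, 33, 37, 32, 17, 17, 10, 15, 20]

arr[0]=7 <= 20: swap with position 0, array becomes [7, 33, 37, 32, 17, 17, 10, 15, 20]
arr[1]=33 > 20: no swap
arr[2]=37 > 20: no swap
arr[3]=32 > 20: no swap
arr[4]=17 <= 20: swap with position 1, array becomes [7, 17, 37, 32, 33, 17, 10, 15, 20]
arr[5]=17 <= 20: swap with position 2, array becomes [7, 17, 17, 32, 33, 37, 10, 15, 20]
arr[6]=10 <= 20: swap with position 3, array becomes [7, 17, 17, 10, 33, 37, 32, 15, 20]
arr[7]=15 <= 20: swap with position 4, array becomes [7, 17, 17, 10, 15, 37, 32, 33, 20]

Place pivot at position 5: [7, 17, 17, 10, 15, 20, 32, 33, 37]
Pivot position: 5

After partitioning with pivot 20, the array becomes [7, 17, 17, 10, 15, 20, 32, 33, 37]. The pivot is placed at index 5. All elements to the left of the pivot are <= 20, and all elements to the right are > 20.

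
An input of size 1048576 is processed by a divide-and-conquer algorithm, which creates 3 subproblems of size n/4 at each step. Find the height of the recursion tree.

For divide and conquer with division factor 4:

Problem sizes at each level:
Level 0: 1048576
Level 1: 262144
Level 2: 65536
Level 3: 16384
Level 4: 4096
Level 5: 1024
Level 6: 256
Level 7: 64
Level 8: 16
Level 9: 4
Level 10: 1

The root is level 0 and the size-1 base case is level 10 (the tree spans levels 0 through 10, i.e. 11 levels counting the root), so the depth is the number of divisions: log_4(1048576) = 10

The recursion tree depth is log_4(1048576) = 10. At each level, the problem size is divided by 4, so it takes 10 divisions to reduce to a base case of size 1. The algorithm makes 3 recursive calls at each level.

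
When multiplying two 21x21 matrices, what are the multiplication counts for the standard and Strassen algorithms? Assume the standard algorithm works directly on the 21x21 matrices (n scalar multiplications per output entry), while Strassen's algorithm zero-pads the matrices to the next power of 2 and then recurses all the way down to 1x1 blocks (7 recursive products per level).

Matrix multiplication for 21x21 matrices:

Strassen's algorithm requires power-of-2 dimensions. Pad 21x21 to 32x32 (next power of 2).

Standard algorithm: 21^3 = 9261 multiplications
Strassen's algorithm: 7^(log2(32)) = 7^5 = 16807 multiplications
Difference: 9261 - 16807 = -7546 (Strassen uses MORE here due to padding overhead — for small or just-over-power-of-2 n, padding can outweigh the per-level savings)

Standard: 9261 multiplications (21^3). Strassen: 16807 multiplications (7^5, after padding to 32x32). Strassen reduces 8 recursive multiplications to 7 at each level.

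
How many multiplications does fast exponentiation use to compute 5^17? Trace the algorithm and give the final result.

Computing 5^17 by squaring (build up from 5^1; each line after the first costs one multiplication):

5^1 = 5
5^2 = (5^1)^2 = 5^2 = 25
5^4 = (5^2)^2 = 25^2 = 625
5^8 = (5^4)^2 = 625^2 = 390625
5^16 = (5^8)^2 = 390625^2 = 152587890625
5^17 = 5 * 5^16 = 5 * 152587890625 = 762939453125

Result: 762939453125
Multiplications needed: 5 (5 lines after 5^1)

5^17 = 762939453125. Using exponentiation by squaring, this requires 5 multiplications. The key idea: if the exponent is even, square the half-power; if odd, multiply by the base once.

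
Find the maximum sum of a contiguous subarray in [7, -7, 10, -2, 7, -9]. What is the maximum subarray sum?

Using Kadane's algorithm on [7, -7, 10, -2, 7, -9]:

Scanning through the array:
Position 1 (value -7): max_ending_here = 0, max_so_far = 7
Position 2 (value 10): max_ending_here = 10, max_so_far = 10
Position 3 (value -2): max_ending_here = 8, max_so_far = 10
Position 4 (value 7): max_ending_here = 15, max_so_far = 15
Position 5 (value -9): max_ending_here = 6, max_so_far = 15

Maximum subarray: [7, -7, 10, -2, 7]
Maximum sum: 15

The maximum subarray is [7, -7, 10, -2, 7] with sum 15. This subarray runs from index 0 to index 4.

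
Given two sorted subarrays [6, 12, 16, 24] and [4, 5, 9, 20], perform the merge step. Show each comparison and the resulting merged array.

Merging process:

Compare 6 vs 4: take 4 from right. Merged: [4]
Compare 6 vs 5: take 5 from right. Merged: [4, 5]
Compare 6 vs 9: take 6 from left. Merged: [4, 5, 6]
Compare 12 vs 9: take 9 from right. Merged: [4, 5, 6, 9]
Compare 12 vs 20: take 12 from left. Merged: [4, 5, 6, 9, 12]
Compare 16 vs 20: take 16 from left. Merged: [4, 5, 6, 9, 12, 16]
Compare 24 vs 20: take 20 from right. Merged: [4, 5, 6, 9, 12, 16, 20]
Append remaining from left: [24]. Merged: [4, 5, 6, 9, 12, 16, 20, 24]

Final merged array: [4, 5, 6, 9, 12, 16, 20, 24]
Total comparisons: 7

The merged array is [4, 5, 6, 9, 12, 16, 20, 24], requiring 7 comparisons. The merge step runs in O(n) time where n is the total number of elements.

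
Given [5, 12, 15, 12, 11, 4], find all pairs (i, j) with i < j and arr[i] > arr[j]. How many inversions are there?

Finding inversions in [5, 12, 15, 12, 11, 4]:

(0, 5): arr[0]=5 > arr[5]=4
(1, 4): arr[1]=12 > arr[4]=11
(1, 5): arr[1]=12 > arr[5]=4
(2, 3): arr[2]=15 > arr[3]=12
(2, 4): arr[2]=15 > arr[4]=11
(2, 5): arr[2]=15 > arr[5]=4
(3, 4): arr[3]=12 > arr[4]=11
(3, 5): arr[3]=12 > arr[5]=4
(4, 5): arr[4]=11 > arr[5]=4

Total inversions: 9

The array has 9 inversion(s): (0,5), (1,4), (1,5), (2,3), (2,4), (2,5), (3,4), (3,5), (4,5). Each pair (i,j) satisfies i < j and arr[i] > arr[j].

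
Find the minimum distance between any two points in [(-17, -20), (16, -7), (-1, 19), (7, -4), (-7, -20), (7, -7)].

Computing all pairwise distances among 6 points:

d((-17, -20), (16, -7)) = 35.4683
d((-17, -20), (-1, 19)) = 42.1545
d((-17, -20), (7, -4)) = 28.8444
d((-17, -20), (-7, -20)) = 10.0
d((-17, -20), (7, -7)) = 27.2947
d((16, -7), (-1, 19)) = 31.0644
d((16, -7), (7, -4)) = 9.4868
d((16, -7), (-7, -20)) = 26.4197
d((16, -7), (7, -7)) = 9.0
d((-1, 19), (7, -4)) = 24.3516
d((-1, 19), (-7, -20)) = 39.4588
d((-1, 19), (7, -7)) = 27.2029
d((7, -4), (-7, -20)) = 21.2603
d((7, -4), (7, -7)) = 3.0 <-- minimum
d((-7, -20), (7, -7)) = 19.105

Closest pair: (7, -4) and (7, -7) with distance 3.0

The closest pair is (7, -4) and (7, -7) with Euclidean distance 3.0. For 6 points, brute-force pairwise comparison is shown above. For large n, the divide-and-conquer algorithm (sort by x, recurse on halves, check the dividing strip) achieves O(n log n).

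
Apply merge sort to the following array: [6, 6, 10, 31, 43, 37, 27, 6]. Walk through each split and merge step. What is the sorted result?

Merge sort trace:

Split: [6, 6, 10, 31, 43, 37, 27, 6] -> [6, 6, 10, 31] and [43, 37, 27, 6]
  Split: [6, 6, 10, 31] -> [6, 6] and [10, 31]
    Split: [6, 6] -> [6] and [6]
    Merge: [6] + [6] -> [6, 6]
    Split: [10, 31] -> [10] and [31]
    Merge: [10] + [31] -> [10, 31]
  Merge: [6, 6] + [10, 31] -> [6, 6, 10, 31]
  Split: [43, 37, 27, 6] -> [43, 37] and [27, 6]
    Split: [43, 37] -> [43] and [37]
    Merge: [43] + [37] -> [37, 43]
    Split: [27, 6] -> [27] and [6]
    Merge: [27] + [6] -> [6, 27]
  Merge: [37, 43] + [6, 27] -> [6, 27, 37, 43]
Merge: [6, 6, 10, 31] + [6, 27, 37, 43] -> [6, 6, 6, 10, 27, 31, 37, 43]

Final sorted array: [6, 6, 6, 10, 27, 31, 37, 43]

The merge sort proceeds by recursively splitting the array and merging sorted halves.
After all merges, the sorted array is [6, 6, 6, 10, 27, 31, 37, 43].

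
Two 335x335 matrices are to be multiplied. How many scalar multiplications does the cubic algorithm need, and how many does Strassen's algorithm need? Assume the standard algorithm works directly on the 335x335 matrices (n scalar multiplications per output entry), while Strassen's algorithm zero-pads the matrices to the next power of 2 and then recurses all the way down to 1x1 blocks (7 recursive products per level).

Matrix multiplication for 335x335 matrices:

Strassen's algorithm requires power-of-2 dimensions. Pad 335x335 to 512x512 (next power of 2).

Standard algorithm: 335^3 = 37595375 multiplications
Strassen's algorithm: 7^(log2(512)) = 7^9 = 40353607 multiplications
Difference: 37595375 - 40353607 = -2758232 (Strassen uses MORE here due to padding overhead — for small or just-over-power-of-2 n, padding can outweigh the per-level savings)

Standard: 37595375 multiplications (335^3). Strassen: 40353607 multiplications (7^9, after padding to 512x512). Strassen reduces 8 recursive multiplications to 7 at each level.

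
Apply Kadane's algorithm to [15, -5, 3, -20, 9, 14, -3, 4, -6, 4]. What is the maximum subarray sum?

Using Kadane's algorithm on [15, -5, 3, -20, 9, 14, -3, 4, -6, 4]:

Scanning through the array:
Position 1 (value -5): max_ending_here = 10, max_so_far = 15
Position 2 (value 3): max_ending_here = 13, max_so_far = 15
Position 3 (value -20): max_ending_here = -7, max_so_far = 15
Position 4 (value 9): max_ending_here = 9, max_so_far = 15
Position 5 (value 14): max_ending_here = 23, max_so_far = 23
Position 6 (value -3): max_ending_here = 20, max_so_far = 23
Position 7 (value 4): max_ending_here = 24, max_so_far = 24
Position 8 (value -6): max_ending_here = 18, max_so_far = 24
Position 9 (value 4): max_ending_here = 22, max_so_far = 24

Maximum subarray: [9, 14, -3, 4]
Maximum sum: 24

The maximum subarray is [9, 14, -3, 4] with sum 24. This subarray runs from index 4 to index 7.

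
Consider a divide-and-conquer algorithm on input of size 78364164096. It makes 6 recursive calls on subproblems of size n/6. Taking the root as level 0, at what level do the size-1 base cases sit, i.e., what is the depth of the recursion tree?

For divide and conquer with division factor 6:

Problem sizes at each level:
Level 0: 78364164096
Level 1: 13060694016
Level 2: 2176782336
Level 3: 362797056
Level 4: 60466176
Level 5: 10077696
Level 6: 1679616
Level 7: 279936
Level 8: 46656
Level 9: 7776
Level 10: 1296
Level 11: 216
Level 12: 36
Level 13: 6
Level 14: 1

The root is level 0 and the size-1 base case is level 14 (the tree spans levels 0 through 14, i.e. 15 levels counting the root), so the depth is the number of divisions: log_6(78364164096) = 14

The recursion tree depth is log_6(78364164096) = 14. At each level, the problem size is divided by 6, so it takes 14 divisions to reduce to a base case of size 1. The algorithm makes 6 recursive calls at each level.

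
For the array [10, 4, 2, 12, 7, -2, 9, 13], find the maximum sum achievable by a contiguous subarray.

Using Kadane's algorithm on [10, 4, 2, 12, 7, -2, 9, 13]:

Scanning through the array:
Position 1 (value 4): max_ending_here = 14, max_so_far = 14
Position 2 (value 2): max_ending_here = 16, max_so_far = 16
Position 3 (value 12): max_ending_here = 28, max_so_far = 28
Position 4 (value 7): max_ending_here = 35, max_so_far = 35
Position 5 (value -2): max_ending_here = 33, max_so_far = 35
Position 6 (value 9): max_ending_here = 42, max_so_far = 42
Position 7 (value 13): max_ending_here = 55, max_so_far = 55

Maximum subarray: [10, 4, 2, 12, 7, -2, 9, 13]
Maximum sum: 55

The maximum subarray is [10, 4, 2, 12, 7, -2, 9, 13] with sum 55. This subarray runs from index 0 to index 7.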